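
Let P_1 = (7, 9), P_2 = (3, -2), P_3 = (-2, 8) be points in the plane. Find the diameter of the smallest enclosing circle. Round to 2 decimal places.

Side lengths²: P_1P_2² = 137, P_1P_3² = 82, P_2P_3² = 125.
Since P_1P_2² = 137 < 125 + 82 = 207, the triangle is acute, so the smallest enclosing circle is the circumcircle.
Circumcentre = (113/38, 161/38), r² = 28085/722.
Diameter = 2r = 2√(28085/722) ≈ 12.47.

12.47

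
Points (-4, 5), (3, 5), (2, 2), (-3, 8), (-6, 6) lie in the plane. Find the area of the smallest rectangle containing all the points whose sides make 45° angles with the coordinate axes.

48

In coordinates u = x + y, v = x − y the rectangle is axis-aligned; the map (x,y)→(u,v) scales areas by 2.
u-values: 1, 8, 4, 5, 0; range = 8 − 0 = 8.
v-values: -9, -2, 0, -11, -12; range = 0 − (-12) = 12.
Area = (8 × 12) / 2 = 48.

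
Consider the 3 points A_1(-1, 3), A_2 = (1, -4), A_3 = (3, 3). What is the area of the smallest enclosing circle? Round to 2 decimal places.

Side lengths²: A_1A_2² = 53, A_1A_3² = 16, A_2A_3² = 53.
Since A_2A_3² = 53 < 53 + 16 = 69, the triangle is acute, so the smallest enclosing circle is the circumcircle.
Circumcentre = (1, -3/14), r² = 2809/196.
Area = π·r² = π·2809/196 ≈ 45.02.

45.02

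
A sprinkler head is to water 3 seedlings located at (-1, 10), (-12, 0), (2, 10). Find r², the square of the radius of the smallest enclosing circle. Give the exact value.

74

Call the three points A, B, C in the order given.
Side lengths²: AB² = 221, AC² = 9, BC² = 296.
Since BC² = 296 ≥ 221 + 9 = 230, the angle opposite BC is not acute, so the smallest enclosing circle has BC as diameter.
Centre = midpoint of BC = (-5, 5), r² = 296/4 = 74.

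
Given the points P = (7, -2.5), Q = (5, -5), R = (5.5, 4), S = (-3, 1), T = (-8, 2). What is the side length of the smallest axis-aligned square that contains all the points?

15

The bounding box has width 15 and height 9.
An axis-aligned square enclosing the set must have side ≥ max(width, height).
So the minimum side is max(15, 9) = 15.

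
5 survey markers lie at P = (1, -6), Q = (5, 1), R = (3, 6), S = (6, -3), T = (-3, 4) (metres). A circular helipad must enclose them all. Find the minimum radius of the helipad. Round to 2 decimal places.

6.09

The minimum enclosing circle is determined by three boundary points: P, R, T.
Their circumcentre is (28/17, 1/17) with r² = 10730/289.
The farthest remaining point S is at distance² 8180/289 ≤ 10730/289.
r = √(10730/289) ≈ 6.09.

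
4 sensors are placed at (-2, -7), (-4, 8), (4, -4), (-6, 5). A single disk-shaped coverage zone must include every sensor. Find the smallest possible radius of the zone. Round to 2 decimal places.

7.63

The minimum enclosing circle is determined by three boundary points: (-2, -7), (-4, 8), (4, -4).
Their circumcentre is (-2.0625, 0.625) with r² = 58.14453125.
The farthest remaining point (-6, 5) is at distance² 34.64453125 ≤ 58.14453125.
r = √(58.14453125) ≈ 7.63.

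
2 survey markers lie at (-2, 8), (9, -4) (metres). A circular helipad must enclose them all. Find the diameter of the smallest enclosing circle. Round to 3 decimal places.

The smallest circle enclosing two points has them as diameter endpoints.
Centre = midpoint = (3.5, 2); r² = |(-2, 8)−(9, -4)|²/4 = 265/4 = 66.25.
Diameter = 2r = 2√(66.25) ≈ 16.279.

16.279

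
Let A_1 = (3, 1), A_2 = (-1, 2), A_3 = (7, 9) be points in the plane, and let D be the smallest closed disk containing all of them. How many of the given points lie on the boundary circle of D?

2

Side lengths²: A_1A_2² = 17, A_1A_3² = 80, A_2A_3² = 113.
Since A_2A_3² = 113 ≥ 80 + 17 = 97, the angle opposite A_2A_3 is not acute, so the smallest enclosing circle has A_2A_3 as diameter.
Centre = midpoint of A_2A_3 = (3, 5.5), r² = 113/4 = 28.25.
The points at distance exactly r from the centre are A_2, A_3 — 2 points.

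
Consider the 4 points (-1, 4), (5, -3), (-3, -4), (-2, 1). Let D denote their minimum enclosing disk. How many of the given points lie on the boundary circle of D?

The minimum enclosing circle is determined by three boundary points: (-1, 4), (5, -3), (-3, -4).
Their circumcentre is (20/31, -41/62) with r² = 93925/3844.
The farthest remaining point (-2, 1) is at distance² 37505/3844 ≤ 93925/3844.
The points at distance exactly r from the centre are (-1, 4), (5, -3), (-3, -4) — 3 points.

3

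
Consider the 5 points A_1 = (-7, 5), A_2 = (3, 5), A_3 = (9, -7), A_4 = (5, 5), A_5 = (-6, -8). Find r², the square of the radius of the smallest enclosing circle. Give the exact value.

The farthest pair is A_1–A_3 with squared distance 400. The circle on this segment as diameter has centre (1, -1) and r² = 400/4 = 100.
Check A_2: distance² to centre = 40 ≤ 100, so it lies inside.
All remaining points lie in this disk, and no smaller disk contains both endpoints, so this is the minimum enclosing circle.

100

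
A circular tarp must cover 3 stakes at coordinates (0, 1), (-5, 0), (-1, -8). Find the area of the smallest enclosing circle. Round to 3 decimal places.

Call the three points A, B, C in the order given.
Side lengths²: AB² = 26, AC² = 82, BC² = 80.
Since AC² = 82 < 80 + 26 = 106, the triangle is acute, so the smallest enclosing circle is the circumcircle.
Circumcentre = (-19/11, -37/11), r² = 2665/121.
Area = π·r² = π·2665/121 ≈ 69.193.

69.193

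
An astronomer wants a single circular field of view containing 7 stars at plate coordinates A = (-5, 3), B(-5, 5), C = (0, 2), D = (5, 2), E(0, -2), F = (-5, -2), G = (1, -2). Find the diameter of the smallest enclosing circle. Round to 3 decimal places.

11.245

The minimum enclosing circle is determined by three boundary points: B, D, F.
Their circumcentre is (-0.6, 1.5) with r² = 31.61.
The farthest remaining point A is at distance² 21.61 ≤ 31.61.
Diameter = 2r = 2√(31.61) ≈ 11.245.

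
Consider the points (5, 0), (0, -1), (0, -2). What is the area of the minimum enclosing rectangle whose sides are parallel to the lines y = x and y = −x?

In coordinates u = x + y, v = x − y the rectangle is axis-aligned; the map (x,y)→(u,v) scales areas by 2.
u-values: 5, -1, -2; range = 5 − (-2) = 7.
v-values: 5, 1, 2; range = 5 − 1 = 4.
Area = (7 × 4) / 2 = 14.

14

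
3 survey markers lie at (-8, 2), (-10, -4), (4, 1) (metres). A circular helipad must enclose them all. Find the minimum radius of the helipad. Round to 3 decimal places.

7.433

Call the three points A, B, C in the order given.
Side lengths²: AB² = 40, AC² = 145, BC² = 221.
Since BC² = 221 ≥ 145 + 40 = 185, the angle opposite BC is not acute, so the smallest enclosing circle has BC as diameter.
Centre = midpoint of BC = (-3, -1.5), r² = 221/4 = 55.25.
r = √(55.25) ≈ 7.433.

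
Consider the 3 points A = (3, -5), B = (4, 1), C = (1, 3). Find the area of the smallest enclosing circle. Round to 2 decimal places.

53.41

Side lengths²: AB² = 37, AC² = 68, BC² = 13.
Since AC² = 68 ≥ 37 + 13 = 50, the angle opposite AC is not acute, so the smallest enclosing circle has AC as diameter.
Centre = midpoint of AC = (2, -1), r² = 68/4 = 17.
Area = π·r² = π·17 ≈ 53.41.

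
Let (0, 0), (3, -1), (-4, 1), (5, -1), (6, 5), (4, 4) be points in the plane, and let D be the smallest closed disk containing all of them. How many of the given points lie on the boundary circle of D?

By Welzl's lemma the MEC is supported by two points (diametrically opposite) or three points (on a circumcircle).
The minimum enclosing circle is determined by three boundary points: (-4, 1), (5, -1), (6, 5).
Their circumcentre is (31/28, 153/56) with r² = 91205/3136.
The farthest remaining point (3, -1) is at distance² 54917/3136 ≤ 91205/3136.
The points at distance exactly r from the centre are (-4, 1), (5, -1), (6, 5) — 3 points.

3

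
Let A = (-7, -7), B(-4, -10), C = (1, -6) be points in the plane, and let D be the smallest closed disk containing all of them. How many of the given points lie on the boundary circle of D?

Side lengths²: AB² = 18, AC² = 65, BC² = 41.
Since AC² = 65 ≥ 41 + 18 = 59, the angle opposite AC is not acute, so the smallest enclosing circle has AC as diameter.
Centre = midpoint of AC = (-3, -6.5), r² = 65/4 = 16.25.
The points at distance exactly r from the centre are A, C — 2 points.

2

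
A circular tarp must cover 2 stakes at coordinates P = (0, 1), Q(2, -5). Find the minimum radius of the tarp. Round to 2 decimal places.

The smallest circle enclosing two points has them as diameter endpoints.
Centre = midpoint = (1, -2); r² = |PQ|²/4 = 40/4 = 10.
r = √10 ≈ 3.16.

3.16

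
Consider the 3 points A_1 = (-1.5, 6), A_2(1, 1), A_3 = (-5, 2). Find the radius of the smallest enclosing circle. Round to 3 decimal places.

Side lengths²: A_1A_2² = 31.25, A_1A_3² = 28.25, A_2A_3² = 37.
Since A_2A_3² = 37 < 31.25 + 28.25 = 59.5, the triangle is acute, so the smallest enclosing circle is the circumcircle.
Circumcentre = (-79/44, 30/11), r² = 20905/1936.
r = √(20905/1936) ≈ 3.286.

3.286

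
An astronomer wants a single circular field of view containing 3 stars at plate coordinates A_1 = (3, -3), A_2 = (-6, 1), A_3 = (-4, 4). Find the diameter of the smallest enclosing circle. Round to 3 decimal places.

10.044

Side lengths²: A_1A_2² = 97, A_1A_3² = 98, A_2A_3² = 13.
Since A_1A_3² = 98 < 97 + 13 = 110, the triangle is acute, so the smallest enclosing circle is the circumcircle.
Circumcentre = (-1.1, -0.1), r² = 25.22.
Diameter = 2r = 2√(25.22) ≈ 10.044.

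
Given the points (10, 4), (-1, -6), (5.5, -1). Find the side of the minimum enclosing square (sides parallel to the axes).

The bounding box has width 11 and height 10.
An axis-aligned square enclosing the set must have side ≥ max(width, height).
So the minimum side is max(11, 10) = 11.

11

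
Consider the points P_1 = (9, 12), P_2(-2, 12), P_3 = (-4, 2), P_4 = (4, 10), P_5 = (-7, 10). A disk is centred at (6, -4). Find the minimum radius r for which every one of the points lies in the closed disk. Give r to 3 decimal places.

19.105

The required radius is the distance from (6, -4) to the farthest point.
Squared distances: 265, 320, 136, 200, 365.
Maximum is 365, attained at P_5.
r = √365 ≈ 19.105.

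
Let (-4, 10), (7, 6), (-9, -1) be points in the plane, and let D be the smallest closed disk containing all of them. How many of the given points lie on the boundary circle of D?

2

Call the three points A, B, C in the order given.
Side lengths²: AB² = 137, AC² = 146, BC² = 305.
Since BC² = 305 ≥ 146 + 137 = 283, the angle opposite BC is not acute, so the smallest enclosing circle has BC as diameter.
Centre = midpoint of BC = (-1, 2.5), r² = 305/4 = 76.25.
The points at distance exactly r from the centre are (7, 6), (-9, -1) — 2 points.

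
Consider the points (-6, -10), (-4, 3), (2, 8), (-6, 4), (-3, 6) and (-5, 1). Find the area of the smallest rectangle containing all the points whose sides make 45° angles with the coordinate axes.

In coordinates u = x + y, v = x − y the rectangle is axis-aligned; the map (x,y)→(u,v) scales areas by 2.
u-values: -16, -1, 10, -2, 3, -4; range = 10 − (-16) = 26.
v-values: 4, -7, -6, -10, -9, -6; range = 4 − (-10) = 14.
Area = (26 × 14) / 2 = 182.

182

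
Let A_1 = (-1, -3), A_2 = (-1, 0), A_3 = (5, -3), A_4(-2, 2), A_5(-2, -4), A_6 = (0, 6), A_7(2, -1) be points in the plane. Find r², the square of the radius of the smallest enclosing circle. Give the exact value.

17225/578

A smallest enclosing disk is always determined by at most three of the input points on its boundary.
The minimum enclosing circle is determined by three boundary points: A_3, A_5, A_6.
Their circumcentre is (31/34, 21/34) with r² = 17225/578.
The farthest remaining point A_1 is at distance² 9677/578 ≤ 17225/578.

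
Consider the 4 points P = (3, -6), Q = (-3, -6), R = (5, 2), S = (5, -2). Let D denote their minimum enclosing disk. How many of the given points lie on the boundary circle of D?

A smallest enclosing disk is always determined by at most three of the input points on its boundary.
The farthest pair is Q–R with squared distance 128. The circle on this segment as diameter has centre (1, -2) and r² = 128/4 = 32.
Check P: distance² to centre = 20 ≤ 32, so it lies inside.
All remaining points lie in this disk, and no smaller disk contains both endpoints, so this is the minimum enclosing circle.
The points at distance exactly r from the centre are Q, R — 2 points.

2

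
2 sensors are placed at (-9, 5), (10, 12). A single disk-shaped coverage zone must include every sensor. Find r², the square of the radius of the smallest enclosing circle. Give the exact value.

The smallest circle enclosing two points has them as diameter endpoints.
Centre = midpoint = (0.5, 8.5); r² = |(-9, 5)−(10, 12)|²/4 = 410/4 = 102.5.

102.5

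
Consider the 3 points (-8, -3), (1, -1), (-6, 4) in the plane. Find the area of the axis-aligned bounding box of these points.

x ranges over [-8, 1], width 9.
y ranges over [-3, 4], height 7.
Area = 9 × 7 = 63.

63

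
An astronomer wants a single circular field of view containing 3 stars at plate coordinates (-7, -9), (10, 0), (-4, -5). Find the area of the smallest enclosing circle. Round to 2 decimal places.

290.60

Call the three points A, B, C in the order given.
Side lengths²: AB² = 370, AC² = 25, BC² = 221.
Since AB² = 370 ≥ 221 + 25 = 246, the angle opposite AB is not acute, so the smallest enclosing circle has AB as diameter.
Centre = midpoint of AB = (1.5, -4.5), r² = 370/4 = 92.5.
Area = π·r² = π·92.5 ≈ 290.60.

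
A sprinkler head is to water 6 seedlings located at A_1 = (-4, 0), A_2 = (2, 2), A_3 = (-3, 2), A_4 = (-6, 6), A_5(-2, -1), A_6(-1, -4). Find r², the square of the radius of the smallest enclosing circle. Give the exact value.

31.25

By Welzl's lemma the MEC is supported by two points (diametrically opposite) or three points (on a circumcircle).
The farthest pair is A_4–A_6 with squared distance 125. The circle on this segment as diameter has centre (-3.5, 1) and r² = 125/4 = 31.25.
Check A_1: distance² to centre = 1.25 ≤ 31.25, so it lies inside.
All remaining points lie in this disk, and no smaller disk contains both endpoints, so this is the minimum enclosing circle.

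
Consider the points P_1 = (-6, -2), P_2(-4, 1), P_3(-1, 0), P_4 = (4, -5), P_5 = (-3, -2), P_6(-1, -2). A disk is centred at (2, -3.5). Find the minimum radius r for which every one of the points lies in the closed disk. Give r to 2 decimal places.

8.14

The required radius is the distance from (2, -3.5) to the farthest point.
Squared distances: 66.25, 56.25, 21.25, 6.25, 27.25, 11.25.
Maximum is 66.25, attained at P_1.
r = √(66.25) ≈ 8.14.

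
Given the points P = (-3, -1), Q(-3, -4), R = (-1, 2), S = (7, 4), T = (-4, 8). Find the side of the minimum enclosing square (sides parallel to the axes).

12

The bounding box has width 11 and height 12.
An axis-aligned square enclosing the set must have side ≥ max(width, height).
So the minimum side is max(11, 12) = 12.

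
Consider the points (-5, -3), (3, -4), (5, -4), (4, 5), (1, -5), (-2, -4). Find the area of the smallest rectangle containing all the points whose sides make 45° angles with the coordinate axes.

93.5

In coordinates u = x + y, v = x − y the rectangle is axis-aligned; the map (x,y)→(u,v) scales areas by 2.
u-values: -8, -1, 1, 9, -4, -6; range = 9 − (-8) = 17.
v-values: -2, 7, 9, -1, 6, 2; range = 9 − (-2) = 11.
Area = (17 × 11) / 2 = 93.5.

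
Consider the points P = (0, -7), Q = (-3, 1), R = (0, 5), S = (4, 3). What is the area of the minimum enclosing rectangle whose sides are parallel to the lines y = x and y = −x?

In coordinates u = x + y, v = x − y the rectangle is axis-aligned; the map (x,y)→(u,v) scales areas by 2.
u-values: -7, -2, 5, 7; range = 7 − (-7) = 14.
v-values: 7, -4, -5, 1; range = 7 − (-5) = 12.
Area = (14 × 12) / 2 = 84.

84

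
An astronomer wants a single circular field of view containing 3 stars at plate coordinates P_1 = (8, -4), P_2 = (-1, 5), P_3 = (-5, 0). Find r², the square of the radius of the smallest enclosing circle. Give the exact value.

Side lengths²: P_1P_2² = 162, P_1P_3² = 185, P_2P_3² = 41.
Since P_1P_3² = 185 < 162 + 41 = 203, the triangle is acute, so the smallest enclosing circle is the circumcircle.
Circumcentre = (31/18, -23/18), r² = 7585/162.

7585/162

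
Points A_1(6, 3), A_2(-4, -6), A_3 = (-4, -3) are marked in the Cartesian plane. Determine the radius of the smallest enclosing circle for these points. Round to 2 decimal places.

6.73

Side lengths²: A_1A_2² = 181, A_1A_3² = 136, A_2A_3² = 9.
Since A_1A_2² = 181 ≥ 136 + 9 = 145, the angle opposite A_1A_2 is not acute, so the smallest enclosing circle has A_1A_2 as diameter.
Centre = midpoint of A_1A_2 = (1, -1.5), r² = 181/4 = 45.25.
r = √(45.25) ≈ 6.73.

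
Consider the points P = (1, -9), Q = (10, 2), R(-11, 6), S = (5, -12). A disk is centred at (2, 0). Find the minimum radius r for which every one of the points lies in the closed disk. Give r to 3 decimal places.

The required radius is the distance from (2, 0) to the farthest point.
Squared distances: 82, 68, 205, 153.
Maximum is 205, attained at R.
r = √205 ≈ 14.318.

14.318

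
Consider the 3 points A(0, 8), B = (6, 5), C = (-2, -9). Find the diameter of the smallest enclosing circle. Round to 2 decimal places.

17.14

Side lengths²: AB² = 45, AC² = 293, BC² = 260.
Since AC² = 293 < 260 + 45 = 305, the triangle is acute, so the smallest enclosing circle is the circumcircle.
Circumcentre = (-19/36, -5/9), r² = 95225/1296.
Diameter = 2r = 2√(95225/1296) ≈ 17.14.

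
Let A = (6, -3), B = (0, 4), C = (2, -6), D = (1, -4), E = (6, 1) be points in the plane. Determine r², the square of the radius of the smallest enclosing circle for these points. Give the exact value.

A smallest enclosing disk is always determined by at most three of the input points on its boundary.
The minimum enclosing circle is determined by three boundary points: A, B, C.
Their circumcentre is (61/46, -43/46) with r² = 27625/1058.
The farthest remaining point E is at distance² 27073/1058 ≤ 27625/1058.

27625/1058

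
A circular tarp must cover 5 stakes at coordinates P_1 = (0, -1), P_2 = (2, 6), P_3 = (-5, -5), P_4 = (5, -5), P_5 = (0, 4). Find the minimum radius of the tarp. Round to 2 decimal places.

6.76

The minimum enclosing circle is determined by three boundary points: P_2, P_3, P_4.
Their circumcentre is (0, -5/11) with r² = 5525/121.
The farthest remaining point P_5 is at distance² 2401/121 ≤ 5525/121.
r = √(5525/121) ≈ 6.76.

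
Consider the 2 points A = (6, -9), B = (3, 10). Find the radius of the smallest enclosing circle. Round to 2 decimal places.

The smallest circle enclosing two points has them as diameter endpoints.
Centre = midpoint = (4.5, 0.5); r² = |AB|²/4 = 370/4 = 92.5.
r = √(92.5) ≈ 9.62.

9.62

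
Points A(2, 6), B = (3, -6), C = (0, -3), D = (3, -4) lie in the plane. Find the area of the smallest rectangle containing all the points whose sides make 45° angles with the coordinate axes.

In coordinates u = x + y, v = x − y the rectangle is axis-aligned; the map (x,y)→(u,v) scales areas by 2.
u-values: 8, -3, -3, -1; range = 8 − (-3) = 11.
v-values: -4, 9, 3, 7; range = 9 − (-4) = 13.
Area = (11 × 13) / 2 = 71.5.

71.5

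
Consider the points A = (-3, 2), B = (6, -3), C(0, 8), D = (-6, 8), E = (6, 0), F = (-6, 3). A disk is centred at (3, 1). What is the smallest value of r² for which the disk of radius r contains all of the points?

130

The required radius is the distance from (3, 1) to the farthest point.
Squared distances: 37, 25, 58, 130, 10, 85.
Maximum is 130, attained at D.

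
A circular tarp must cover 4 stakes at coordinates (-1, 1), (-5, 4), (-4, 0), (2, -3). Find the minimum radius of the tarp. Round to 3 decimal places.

A smallest enclosing disk is always determined by at most three of the input points on its boundary.
The farthest pair is (-5, 4)–(2, -3) with squared distance 98. The circle on this segment as diameter has centre (-1.5, 0.5) and r² = 98/4 = 24.5.
Check (-1, 1): distance² to centre = 0.5 ≤ 24.5, so it lies inside.
All remaining points lie in this disk, and no smaller disk contains both endpoints, so this is the minimum enclosing circle.
r = √(24.5) ≈ 4.950.

4.950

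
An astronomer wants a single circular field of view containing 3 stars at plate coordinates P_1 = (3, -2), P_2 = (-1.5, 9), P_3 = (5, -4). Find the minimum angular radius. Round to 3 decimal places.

7.267

Side lengths²: P_1P_2² = 141.25, P_1P_3² = 8, P_2P_3² = 211.25.
Since P_2P_3² = 211.25 ≥ 141.25 + 8 = 149.25, the angle opposite P_2P_3 is not acute, so the smallest enclosing circle has P_2P_3 as diameter.
Centre = midpoint of P_2P_3 = (1.75, 2.5), r² = 211.25/4 = 52.8125.
r = √(52.8125) ≈ 7.267.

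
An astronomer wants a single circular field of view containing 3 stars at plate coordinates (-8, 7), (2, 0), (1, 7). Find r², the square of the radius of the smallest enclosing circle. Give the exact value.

Call the three points A, B, C in the order given.
Side lengths²: AB² = 149, AC² = 81, BC² = 50.
Since AB² = 149 ≥ 81 + 50 = 131, the angle opposite AB is not acute, so the smallest enclosing circle has AB as diameter.
Centre = midpoint of AB = (-3, 3.5), r² = 149/4 = 37.25.

37.25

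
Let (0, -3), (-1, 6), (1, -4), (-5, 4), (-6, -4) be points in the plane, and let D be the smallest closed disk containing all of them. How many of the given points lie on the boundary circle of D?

A smallest enclosing disk is always determined by at most three of the input points on its boundary.
The minimum enclosing circle is determined by three boundary points: (-1, 6), (1, -4), (-6, -4).
Their circumcentre is (-2.5, 0.5) with r² = 32.5.
The farthest remaining point (0, -3) is at distance² 18.5 ≤ 32.5.
The points at distance exactly r from the centre are (-1, 6), (1, -4), (-6, -4) — 3 points.

3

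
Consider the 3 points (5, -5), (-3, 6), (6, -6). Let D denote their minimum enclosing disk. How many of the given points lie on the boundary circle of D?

2

Call the three points A, B, C in the order given.
Side lengths²: AB² = 185, AC² = 2, BC² = 225.
Since BC² = 225 ≥ 185 + 2 = 187, the angle opposite BC is not acute, so the smallest enclosing circle has BC as diameter.
Centre = midpoint of BC = (1.5, 0), r² = 225/4 = 56.25.
The points at distance exactly r from the centre are (-3, 6), (6, -6) — 2 points.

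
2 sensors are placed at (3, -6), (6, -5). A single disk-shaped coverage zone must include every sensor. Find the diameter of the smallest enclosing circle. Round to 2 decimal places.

The smallest circle enclosing two points has them as diameter endpoints.
Centre = midpoint = (4.5, -5.5); r² = |(3, -6)−(6, -5)|²/4 = 10/4 = 2.5.
Diameter = 2r = 2√(2.5) ≈ 3.16.

3.16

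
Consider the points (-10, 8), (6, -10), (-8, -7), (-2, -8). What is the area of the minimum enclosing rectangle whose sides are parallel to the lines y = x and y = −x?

221

In coordinates u = x + y, v = x − y the rectangle is axis-aligned; the map (x,y)→(u,v) scales areas by 2.
u-values: -2, -4, -15, -10; range = -2 − (-15) = 13.
v-values: -18, 16, -1, 6; range = 16 − (-18) = 34.
Area = (13 × 34) / 2 = 221.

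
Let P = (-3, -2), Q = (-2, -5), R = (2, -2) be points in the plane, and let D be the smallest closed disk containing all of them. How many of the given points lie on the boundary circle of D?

3

Side lengths²: PQ² = 10, PR² = 25, QR² = 25.
Since QR² = 25 < 25 + 10 = 35, the triangle is acute, so the smallest enclosing circle is the circumcircle.
Circumcentre = (-0.5, -17/6), r² = 125/18.
The points at distance exactly r from the centre are P, Q, R — 3 points.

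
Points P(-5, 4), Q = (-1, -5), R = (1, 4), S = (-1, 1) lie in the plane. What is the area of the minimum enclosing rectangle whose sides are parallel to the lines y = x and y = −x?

In coordinates u = x + y, v = x − y the rectangle is axis-aligned; the map (x,y)→(u,v) scales areas by 2.
u-values: -1, -6, 5, 0; range = 5 − (-6) = 11.
v-values: -9, 4, -3, -2; range = 4 − (-9) = 13.
Area = (11 × 13) / 2 = 71.5.

71.5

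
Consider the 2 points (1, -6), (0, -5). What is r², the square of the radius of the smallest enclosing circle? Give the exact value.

0.5

The smallest circle enclosing two points has them as diameter endpoints.
Centre = midpoint = (0.5, -5.5); r² = |(1, -6)−(0, -5)|²/4 = 2/4 = 0.5.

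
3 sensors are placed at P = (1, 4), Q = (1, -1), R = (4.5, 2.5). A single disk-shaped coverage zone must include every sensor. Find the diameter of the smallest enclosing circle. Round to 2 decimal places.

5.39

Side lengths²: PQ² = 25, PR² = 14.5, QR² = 24.5.
Since PQ² = 25 < 24.5 + 14.5 = 39, the triangle is acute, so the smallest enclosing circle is the circumcircle.
Circumcentre = (2, 1.5), r² = 7.25.
Diameter = 2r = 2√(7.25) ≈ 5.39.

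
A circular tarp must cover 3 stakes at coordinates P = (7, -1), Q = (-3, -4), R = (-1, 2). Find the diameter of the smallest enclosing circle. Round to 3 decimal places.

10.447

Side lengths²: PQ² = 109, PR² = 73, QR² = 40.
Since PQ² = 109 < 73 + 40 = 113, the triangle is acute, so the smallest enclosing circle is the circumcircle.
Circumcentre = (35/18, -125/54), r² = 39785/1458.
Diameter = 2r = 2√(39785/1458) ≈ 10.447.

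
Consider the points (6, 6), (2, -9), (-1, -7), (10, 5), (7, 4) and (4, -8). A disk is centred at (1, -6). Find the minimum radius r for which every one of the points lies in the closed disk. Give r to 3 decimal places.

14.213

The required radius is the distance from (1, -6) to the farthest point.
Squared distances: 169, 10, 5, 202, 136, 13.
Maximum is 202, attained at (10, 5).
r = √202 ≈ 14.213.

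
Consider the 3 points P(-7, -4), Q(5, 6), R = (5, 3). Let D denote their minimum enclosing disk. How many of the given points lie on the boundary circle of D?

2

Side lengths²: PQ² = 244, PR² = 193, QR² = 9.
Since PQ² = 244 ≥ 193 + 9 = 202, the angle opposite PQ is not acute, so the smallest enclosing circle has PQ as diameter.
Centre = midpoint of PQ = (-1, 1), r² = 244/4 = 61.
The points at distance exactly r from the centre are P, Q — 2 points.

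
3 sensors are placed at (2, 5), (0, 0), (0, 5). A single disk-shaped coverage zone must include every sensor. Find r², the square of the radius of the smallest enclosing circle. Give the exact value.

Call the three points A, B, C in the order given.
Side lengths²: AB² = 29, AC² = 4, BC² = 25.
Since AB² = 29 ≥ 25 + 4 = 29, the angle opposite AB is not acute, so the smallest enclosing circle has AB as diameter.
Centre = midpoint of AB = (1, 2.5), r² = 29/4 = 7.25.

7.25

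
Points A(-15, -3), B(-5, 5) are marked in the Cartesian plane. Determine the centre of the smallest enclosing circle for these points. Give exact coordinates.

The smallest circle enclosing two points has them as diameter endpoints.
Centre = midpoint = (-10, 1); r² = |AB|²/4 = 164/4 = 41.
Centre = (-10, 1).

(-10, 1)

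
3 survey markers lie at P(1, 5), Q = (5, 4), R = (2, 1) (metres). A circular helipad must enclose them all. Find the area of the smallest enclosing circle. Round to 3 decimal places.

Side lengths²: PQ² = 17, PR² = 17, QR² = 18.
Since QR² = 18 < 17 + 17 = 34, the triangle is acute, so the smallest enclosing circle is the circumcircle.
Circumcentre = (2.7, 3.3), r² = 5.78.
Area = π·r² = π·5.78 ≈ 18.158.

18.158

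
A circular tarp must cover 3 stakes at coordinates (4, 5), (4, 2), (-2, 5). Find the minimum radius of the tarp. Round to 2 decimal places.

Call the three points A, B, C in the order given.
Side lengths²: AB² = 9, AC² = 36, BC² = 45.
Since BC² = 45 ≥ 36 + 9 = 45, the angle opposite BC is not acute, so the smallest enclosing circle has BC as diameter.
Centre = midpoint of BC = (1, 3.5), r² = 45/4 = 11.25.
r = √(11.25) ≈ 3.35.

3.35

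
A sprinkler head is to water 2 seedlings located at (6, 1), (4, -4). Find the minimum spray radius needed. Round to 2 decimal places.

The smallest circle enclosing two points has them as diameter endpoints.
Centre = midpoint = (5, -1.5); r² = |(6, 1)−(4, -4)|²/4 = 29/4 = 7.25.
r = √(7.25) ≈ 2.69.

2.69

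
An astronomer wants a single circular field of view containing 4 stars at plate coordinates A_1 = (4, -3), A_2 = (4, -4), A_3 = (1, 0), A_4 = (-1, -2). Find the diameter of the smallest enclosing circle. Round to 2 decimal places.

5.44

The minimum enclosing circle is determined by three boundary points: A_2, A_3, A_4.
Their circumcentre is (23/14, -37/14) with r² = 725/98.
The farthest remaining point A_1 is at distance² 557/98 ≤ 725/98.
Diameter = 2r = 2√(725/98) ≈ 5.44.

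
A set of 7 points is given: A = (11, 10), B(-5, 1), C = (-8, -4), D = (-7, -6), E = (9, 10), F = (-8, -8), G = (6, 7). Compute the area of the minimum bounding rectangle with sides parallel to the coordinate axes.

x ranges over [-8, 11], width 19.
y ranges over [-8, 10], height 18.
Area = 19 × 18 = 342.

342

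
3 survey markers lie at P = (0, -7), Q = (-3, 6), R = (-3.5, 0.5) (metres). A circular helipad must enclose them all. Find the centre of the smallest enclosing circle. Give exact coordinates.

Side lengths²: PQ² = 178, PR² = 68.5, QR² = 30.5.
Since PQ² = 178 ≥ 68.5 + 30.5 = 99, the angle opposite PQ is not acute, so the smallest enclosing circle has PQ as diameter.
Centre = midpoint of PQ = (-1.5, -0.5), r² = 178/4 = 44.5.
Centre = (-1.5, -0.5).

(-1.5, -0.5)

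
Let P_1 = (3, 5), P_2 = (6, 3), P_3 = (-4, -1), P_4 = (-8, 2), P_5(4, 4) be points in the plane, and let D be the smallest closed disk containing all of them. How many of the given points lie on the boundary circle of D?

2

The farthest pair is P_2–P_4 with squared distance 197. The circle on this segment as diameter has centre (-1, 2.5) and r² = 197/4 = 49.25.
Check P_1: distance² to centre = 22.25 ≤ 49.25, so it lies inside.
All remaining points lie in this disk, and no smaller disk contains both endpoints, so this is the minimum enclosing circle.
The points at distance exactly r from the centre are P_2, P_4 — 2 points.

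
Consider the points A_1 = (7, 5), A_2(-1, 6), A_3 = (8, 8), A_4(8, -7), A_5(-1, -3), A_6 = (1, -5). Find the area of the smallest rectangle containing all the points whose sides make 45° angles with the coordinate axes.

220

In coordinates u = x + y, v = x − y the rectangle is axis-aligned; the map (x,y)→(u,v) scales areas by 2.
u-values: 12, 5, 16, 1, -4, -4; range = 16 − (-4) = 20.
v-values: 2, -7, 0, 15, 2, 6; range = 15 − (-7) = 22.
Area = (20 × 22) / 2 = 220.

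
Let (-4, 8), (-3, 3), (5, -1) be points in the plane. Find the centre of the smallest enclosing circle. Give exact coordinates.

Call the three points A, B, C in the order given.
Side lengths²: AB² = 26, AC² = 162, BC² = 80.
Since AC² = 162 ≥ 80 + 26 = 106, the angle opposite AC is not acute, so the smallest enclosing circle has AC as diameter.
Centre = midpoint of AC = (0.5, 3.5), r² = 162/4 = 40.5.
Centre = (0.5, 3.5).

(0.5, 3.5)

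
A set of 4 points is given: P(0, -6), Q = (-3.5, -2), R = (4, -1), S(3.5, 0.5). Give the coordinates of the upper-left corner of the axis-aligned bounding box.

x-range [-3.5, 4], y-range [-6, 0.5].
The upper-left corner is (-3.5, 0.5).

(-3.5, 0.5)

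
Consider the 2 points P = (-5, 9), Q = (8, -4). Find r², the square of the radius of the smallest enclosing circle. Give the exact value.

The smallest circle enclosing two points has them as diameter endpoints.
Centre = midpoint = (1.5, 2.5); r² = |PQ|²/4 = 338/4 = 84.5.

84.5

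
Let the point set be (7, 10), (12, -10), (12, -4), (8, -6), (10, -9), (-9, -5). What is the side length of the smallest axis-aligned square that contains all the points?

21

The bounding box has width 21 and height 20.
An axis-aligned square enclosing the set must have side ≥ max(width, height).
So the minimum side is max(21, 20) = 21.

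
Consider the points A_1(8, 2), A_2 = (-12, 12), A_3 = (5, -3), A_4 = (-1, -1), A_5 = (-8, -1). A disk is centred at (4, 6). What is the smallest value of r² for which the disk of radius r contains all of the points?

292

The required radius is the distance from (4, 6) to the farthest point.
Squared distances: 32, 292, 82, 74, 193.
Maximum is 292, attained at A_2.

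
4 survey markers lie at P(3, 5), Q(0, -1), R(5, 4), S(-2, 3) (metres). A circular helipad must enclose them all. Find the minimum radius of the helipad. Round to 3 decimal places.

A smallest enclosing disk is always determined by at most three of the input points on its boundary.
The minimum enclosing circle is determined by three boundary points: Q, R, S.
Their circumcentre is (5/3, 7/3) with r² = 125/9.
The farthest remaining point P is at distance² 80/9 ≤ 125/9.
r = √(125/9) ≈ 3.727.

3.727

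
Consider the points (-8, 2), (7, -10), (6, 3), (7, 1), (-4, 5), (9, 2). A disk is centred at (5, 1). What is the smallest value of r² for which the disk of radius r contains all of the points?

170

The required radius is the distance from (5, 1) to the farthest point.
Squared distances: 170, 125, 5, 4, 97, 17.
Maximum is 170, attained at (-8, 2).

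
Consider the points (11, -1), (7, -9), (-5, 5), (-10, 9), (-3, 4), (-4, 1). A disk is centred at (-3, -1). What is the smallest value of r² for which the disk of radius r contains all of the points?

196

The required radius is the distance from (-3, -1) to the farthest point.
Squared distances: 196, 164, 40, 149, 25, 5.
Maximum is 196, attained at (11, -1).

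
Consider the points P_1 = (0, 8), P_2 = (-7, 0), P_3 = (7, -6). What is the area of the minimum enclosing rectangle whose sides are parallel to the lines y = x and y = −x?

157.5

In coordinates u = x + y, v = x − y the rectangle is axis-aligned; the map (x,y)→(u,v) scales areas by 2.
u-values: 8, -7, 1; range = 8 − (-7) = 15.
v-values: -8, -7, 13; range = 13 − (-8) = 21.
Area = (15 × 21) / 2 = 157.5.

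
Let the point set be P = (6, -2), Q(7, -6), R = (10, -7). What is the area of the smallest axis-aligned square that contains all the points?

The bounding box has width 4 and height 5.
An axis-aligned square enclosing the set must have side ≥ max(width, height).
So the minimum side is max(4, 5) = 5.
Area = 5² = 25.

25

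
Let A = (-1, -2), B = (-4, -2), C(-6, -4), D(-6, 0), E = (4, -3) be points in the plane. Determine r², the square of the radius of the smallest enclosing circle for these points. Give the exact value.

By Welzl's lemma the MEC is supported by two points (diametrically opposite) or three points (on a circumcircle).
The minimum enclosing circle is determined by three boundary points: C, D, E.
Their circumcentre is (-1.15, -2) with r² = 27.5225.
The farthest remaining point B is at distance² 8.1225 ≤ 27.5225.

27.5225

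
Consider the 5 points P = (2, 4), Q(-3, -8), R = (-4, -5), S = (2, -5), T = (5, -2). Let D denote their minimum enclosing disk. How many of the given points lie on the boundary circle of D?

2

The minimum enclosing circle of a finite set is fixed by two of the points (as a diameter) or three (as a circumcircle).
The farthest pair is P–Q with squared distance 169. The circle on this segment as diameter has centre (-0.5, -2) and r² = 169/4 = 42.25.
Check R: distance² to centre = 21.25 ≤ 42.25, so it lies inside.
All remaining points lie in this disk, and no smaller disk contains both endpoints, so this is the minimum enclosing circle.
The points at distance exactly r from the centre are P, Q — 2 points.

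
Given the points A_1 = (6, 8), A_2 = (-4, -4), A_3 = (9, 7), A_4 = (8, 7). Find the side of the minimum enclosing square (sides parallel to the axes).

13

The bounding box has width 13 and height 12.
An axis-aligned square enclosing the set must have side ≥ max(width, height).
So the minimum side is max(13, 12) = 13.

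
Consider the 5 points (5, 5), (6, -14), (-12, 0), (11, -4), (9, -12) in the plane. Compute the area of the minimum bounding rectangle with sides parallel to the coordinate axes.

x ranges over [-12, 11], width 23.
y ranges over [-14, 5], height 19.
Area = 23 × 19 = 437.

437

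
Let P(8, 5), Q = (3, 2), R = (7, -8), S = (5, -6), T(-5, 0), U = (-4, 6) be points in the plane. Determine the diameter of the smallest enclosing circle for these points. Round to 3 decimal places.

By Welzl's lemma the MEC is supported by two points (diametrically opposite) or three points (on a circumcircle).
The farthest pair is R–U with squared distance 317. The circle on this segment as diameter has centre (1.5, -1) and r² = 317/4 = 79.25.
Check P: distance² to centre = 78.25 ≤ 79.25, so it lies inside.
All remaining points lie in this disk, and no smaller disk contains both endpoints, so this is the minimum enclosing circle.
Diameter = 2r = 2√(79.25) ≈ 17.804.

17.804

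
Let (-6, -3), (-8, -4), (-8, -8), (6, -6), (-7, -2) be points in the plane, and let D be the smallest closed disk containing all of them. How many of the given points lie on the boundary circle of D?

3

A smallest enclosing disk is always determined by at most three of the input points on its boundary.
The minimum enclosing circle is determined by three boundary points: (-8, -4), (-8, -8), (6, -6).
Their circumcentre is (-8/7, -6) with r² = 2500/49.
The farthest remaining point (-7, -2) is at distance² 2465/49 ≤ 2500/49.
The points at distance exactly r from the centre are (-8, -4), (-8, -8), (6, -6) — 3 points.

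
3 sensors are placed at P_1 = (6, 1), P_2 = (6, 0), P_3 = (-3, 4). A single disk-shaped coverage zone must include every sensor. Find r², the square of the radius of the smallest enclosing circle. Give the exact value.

Side lengths²: P_1P_2² = 1, P_1P_3² = 90, P_2P_3² = 97.
Since P_2P_3² = 97 ≥ 90 + 1 = 91, the angle opposite P_2P_3 is not acute, so the smallest enclosing circle has P_2P_3 as diameter.
Centre = midpoint of P_2P_3 = (1.5, 2), r² = 97/4 = 24.25.

24.25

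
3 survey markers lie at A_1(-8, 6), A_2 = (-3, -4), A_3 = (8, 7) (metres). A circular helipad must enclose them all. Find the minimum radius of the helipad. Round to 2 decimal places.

8.45

Side lengths²: A_1A_2² = 125, A_1A_3² = 257, A_2A_3² = 242.
Since A_1A_3² = 257 < 242 + 125 = 367, the triangle is acute, so the smallest enclosing circle is the circumcircle.
Circumcentre = (1/6, 23/6), r² = 1285/18.
r = √(1285/18) ≈ 8.45.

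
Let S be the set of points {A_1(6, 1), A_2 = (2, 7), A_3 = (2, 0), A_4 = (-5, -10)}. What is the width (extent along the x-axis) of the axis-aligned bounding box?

max x = 6, min x = -5, so width = 11.

11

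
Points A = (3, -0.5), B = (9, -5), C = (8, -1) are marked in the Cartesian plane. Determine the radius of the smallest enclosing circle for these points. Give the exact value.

3.75

Side lengths²: AB² = 56.25, AC² = 25.25, BC² = 17.
Since AB² = 56.25 ≥ 25.25 + 17 = 42.25, the angle opposite AB is not acute, so the smallest enclosing circle has AB as diameter.
Centre = midpoint of AB = (6, -2.75), r² = 56.25/4 = 14.0625.
r = √(14.0625) = 3.75.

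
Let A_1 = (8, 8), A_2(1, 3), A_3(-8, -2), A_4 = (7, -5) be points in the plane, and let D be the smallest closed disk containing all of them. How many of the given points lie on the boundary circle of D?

3

The minimum enclosing circle is determined by three boundary points: A_1, A_3, A_4.
Their circumcentre is (20/33, 67/33) with r² = 98345/1089.
The farthest remaining point A_2 is at distance² 1193/1089 ≤ 98345/1089.
The points at distance exactly r from the centre are A_1, A_3, A_4 — 3 points.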